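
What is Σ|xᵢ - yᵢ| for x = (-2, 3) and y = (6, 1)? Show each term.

Σ|x_i - y_i| = |-2 - 6| + |3 - 1| = 8 + 2 = 10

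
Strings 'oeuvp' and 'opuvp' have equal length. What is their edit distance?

Let D[i][j] be the edit distance between the first i characters of 'oeuvp' and the first j characters of 'opuvp', with D[i][0] = i, D[0][j] = j, and D[i][j] = D[i-1][j-1] if the characters match, else 1 + min(D[i-1][j], D[i][j-1], D[i-1][j-1]). Filling the table (rows: prefixes of 'oeuvp', columns: prefixes of 'opuvp'):
     ε  o  p  u  v  p
  ε  0  1  2  3  4  5
  o  1  0  1  2  3  4
  e  2  1  1  2  3  4
  u  3  2  2  1  2  3
  v  4  3  3  2  1  2
  p  5  4  3  3  2  1
The bottom-right entry gives D[5][5] = 1, so no sequence of fewer than 1 edit works. Backtracking through the table gives one optimal edit sequence (1 edit):
  oeuvp → opuvp (sub e→p @2)
Edit distance = 1.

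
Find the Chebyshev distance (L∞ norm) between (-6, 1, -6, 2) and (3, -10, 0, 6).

max(|x_i - y_i|) = max(|-6 - 3|, |1 - (-10)|, |-6 - 0|, |2 - 6|) = max(9, 11, 6, 4) = 11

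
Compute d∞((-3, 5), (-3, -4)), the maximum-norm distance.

max(|x_i - y_i|) = max(|-3 - (-3)|, |5 - (-4)|) = max(0, 9) = 9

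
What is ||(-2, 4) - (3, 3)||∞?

max(|x_i - y_i|) = max(|-2 - 3|, |4 - 3|) = max(5, 1) = 5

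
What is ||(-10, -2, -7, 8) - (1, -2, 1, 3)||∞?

max(|x_i - y_i|) = max(|-10 - 1|, |-2 - (-2)|, |-7 - 1|, |8 - 3|) = max(11, 0, 8, 5) = 11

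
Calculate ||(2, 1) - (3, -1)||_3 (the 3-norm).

(Σ|x_i - y_i|^3)^(1/3) = (|2 - 3|^3 + |1 - (-1)|^3)^(1/3)
= (1^3 + 2^3)^(1/3) = (1 + 8)^(1/3) = (9)^(1/3) ≈ 2.0801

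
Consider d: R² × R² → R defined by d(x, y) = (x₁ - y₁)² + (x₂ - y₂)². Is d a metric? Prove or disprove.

No. The squared Euclidean distance fails the triangle inequality. Counterexample: x = (0, 0), y = (4, 5), z = (8, 10). d(x,z) = 8² + 10² = 164, but d(x,y) + d(y,z) = (4² + 5²) + (4² + 5²) = 41 + 41 = 82. Since 164 > 82, the triangle inequality is violated. (Note: √d, the ordinary Euclidean distance, IS a metric.)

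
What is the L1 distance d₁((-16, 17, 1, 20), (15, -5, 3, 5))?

Σ|x_i - y_i| = |-16 - 15| + |17 - (-5)| + |1 - 3| + |20 - 5| = 31 + 22 + 2 + 15 = 70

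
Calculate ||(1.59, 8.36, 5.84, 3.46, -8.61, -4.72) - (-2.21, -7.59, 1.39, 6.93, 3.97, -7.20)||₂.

√(Σ(x_i - y_i)²) = √((1.59 - (-2.21))² + (8.36 - (-7.59))² + (5.84 - 1.39)² + (3.46 - 6.93)² + (-8.61 - 3.97)² + (-4.72 - (-7.2))²)
= √(3.8² + 15.95² + 4.45² + (-3.47)² + (-12.58)² + 2.48²) = √(14.44 + 254.4025 + 19.8025 + 12.0409 + 158.2564 + 6.1504) = √465.0927 ≈ 21.566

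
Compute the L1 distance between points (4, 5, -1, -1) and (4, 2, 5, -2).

Σ|x_i - y_i| = |4 - 4| + |5 - 2| + |-1 - 5| + |-1 - (-2)| = 0 + 3 + 6 + 1 = 10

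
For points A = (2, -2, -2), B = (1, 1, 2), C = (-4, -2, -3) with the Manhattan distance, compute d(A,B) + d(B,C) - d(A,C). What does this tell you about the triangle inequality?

d(A,B) = 1 + 3 + 4 = 8, d(B,C) = 5 + 3 + 5 = 13, d(A,C) = 6 + 0 + 1 = 7.
d(A,B) + d(B,C) - d(A,C) = 8 + 13 - 7 = 21 - 7 = 14. This is ≥ 0, so the triangle inequality holds for these points.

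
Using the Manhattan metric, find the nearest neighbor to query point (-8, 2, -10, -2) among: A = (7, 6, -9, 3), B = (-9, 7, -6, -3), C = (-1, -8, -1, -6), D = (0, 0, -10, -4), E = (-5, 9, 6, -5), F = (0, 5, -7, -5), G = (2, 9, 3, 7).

Distances: d(A) = 25, d(B) = 11, d(C) = 30, d(D) = 12, d(E) = 29, d(F) = 17, d(G) = 39. Nearest: B = (-9, 7, -6, -3) with distance 11.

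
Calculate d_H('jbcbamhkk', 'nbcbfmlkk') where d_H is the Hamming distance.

Differing positions: 1, 5, 7. Hamming distance = 3.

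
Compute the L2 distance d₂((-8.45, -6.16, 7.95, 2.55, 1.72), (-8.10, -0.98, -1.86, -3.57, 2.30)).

√(Σ(x_i - y_i)²) = √((-8.45 - (-8.1))² + (-6.16 - (-0.98))² + (7.95 - (-1.86))² + (2.55 - (-3.57))² + (1.72 - 2.3)²)
= √((-0.35)² + (-5.18)² + 9.81² + 6.12² + (-0.58)²) = √(0.1225 + 26.8324 + 96.2361 + 37.4544 + 0.3364) = √160.9818 ≈ 12.6879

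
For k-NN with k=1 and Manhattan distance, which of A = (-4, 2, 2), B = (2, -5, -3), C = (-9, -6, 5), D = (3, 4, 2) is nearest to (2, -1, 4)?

Distances: d(A) = 11, d(B) = 11, d(C) = 17, d(D) = 8. Nearest: D = (3, 4, 2) with distance 8.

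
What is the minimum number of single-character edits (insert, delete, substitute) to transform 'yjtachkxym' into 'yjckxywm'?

Let D[i][j] be the edit distance between the first i characters of 'yjtachkxym' and the first j characters of 'yjckxywm', with D[i][0] = i, D[0][j] = j, and D[i][j] = D[i-1][j-1] if the characters match, else 1 + min(D[i-1][j], D[i][j-1], D[i-1][j-1]). Filling the table (rows: prefixes of 'yjtachkxym', columns: prefixes of 'yjckxywm'):
     ε  y  j  c  k  x  y  w  m
  ε  0  1  2  3  4  5  6  7  8
  y  1  0  1  2  3  4  5  6  7
  j  2  1  0  1  2  3  4  5  6
  t  3  2  1  1  2  3  4  5  6
  a  4  3  2  2  2  3  4  5  6
  c  5  4  3  2  3  3  4  5  6
  h  6  5  4  3  3  4  4  5  6
  k  7  6  5  4  3  4  5  5  6
  x  8  7  6  5  4  3  4  5  6
  y  9  8  7  6  5  4  3  4  5
  m 10  9  8  7  6  5  4  4  4
The bottom-right entry gives D[10][8] = 4, so no sequence of fewer than 4 edits works. Backtracking through the table gives one optimal edit sequence (4 edits):
  yjtachkxym → yjachkxym (del t @3)
  yjachkxym → yjchkxym (del a @3)
  yjchkxym → yjckxym (del h @4)
  yjckxym → yjckxywm (ins w @7)
Edit distance = 4.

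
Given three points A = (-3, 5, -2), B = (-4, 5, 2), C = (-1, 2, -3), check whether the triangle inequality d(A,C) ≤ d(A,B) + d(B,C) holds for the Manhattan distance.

d(A,B) = 1 + 0 + 4 = 5, d(B,C) = 3 + 3 + 5 = 11, d(A,C) = 2 + 3 + 1 = 6.
d(A,C) = 6 ≤ 5 + 11 = 16. Triangle inequality is satisfied.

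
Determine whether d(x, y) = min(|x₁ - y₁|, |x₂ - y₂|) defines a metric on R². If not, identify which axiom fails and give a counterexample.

No. d fails identity of indiscernibles: take x = (-3, 0) and y = (-3, 1). Then d(x,y) = min(|-3 - (-3)|, |0 - 1|) = min(0, 1) = 0, yet x ≠ y.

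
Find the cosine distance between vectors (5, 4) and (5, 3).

With u = (5, 4), v = (5, 3):
u·v = 5·5 + 4·3 = 25 + 12 = 37.
|u| = √(5² + 4²) = √41, |v| = √(5² + 3²) = √34, so |u||v| = √(41·34) = √1394.
cos θ = (u·v)/(|u||v|) = 37/√1394 ≈ 0.991
Cosine distance = 1 - cos θ ≈ 1 - 0.991 = 0.009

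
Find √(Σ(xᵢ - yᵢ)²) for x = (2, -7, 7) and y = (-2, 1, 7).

√(Σ(x_i - y_i)²) = √((2 - (-2))² + (-7 - 1)² + (7 - 7)²)
= √(4² + (-8)² + 0²) = √(16 + 64 + 0) = √80 ≈ 8.9443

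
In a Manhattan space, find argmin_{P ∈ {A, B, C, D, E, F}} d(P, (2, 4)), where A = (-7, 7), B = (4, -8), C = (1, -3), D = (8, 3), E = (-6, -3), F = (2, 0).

Distances: d(A) = 12, d(B) = 14, d(C) = 8, d(D) = 7, d(E) = 15, d(F) = 4. Nearest: F = (2, 0) with distance 4.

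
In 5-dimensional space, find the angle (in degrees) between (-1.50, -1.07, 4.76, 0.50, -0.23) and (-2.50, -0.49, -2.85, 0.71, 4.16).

With u = (-1.50, -1.07, 4.76, 0.50, -0.23), v = (-2.50, -0.49, -2.85, 0.71, 4.16):
u·v = (-1.5)·(-2.5) + (-1.07)·(-0.49) + 4.76·(-2.85) + 0.5·0.71 + (-0.23)·4.16 = 3.75 + 0.5243 + (-13.566) + 0.355 + (-0.9568) = -9.8935.
|u| = √((-1.5)² + (-1.07)² + 4.76² + 0.5² + (-0.23)²) = √(2.25 + 1.1449 + 22.6576 + 0.25 + 0.0529) = √26.3554, |v| = √((-2.5)² + (-0.49)² + (-2.85)² + 0.71² + 4.16²) = √(6.25 + 0.2401 + 8.1225 + 0.5041 + 17.3056) = √32.4223.
cos θ = (u·v)/(|u||v|) = -9.8935/(√26.3554·√32.4223) ≈ -0.338449
θ = arccos(-0.338449) ≈ 109.78°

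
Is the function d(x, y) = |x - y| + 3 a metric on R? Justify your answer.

No. d fails identity of indiscernibles (specifically d(x,x) = 0): d(-8, -8) = |-8 - (-8)| + 3 = 0 + 3 = 3 ≠ 0.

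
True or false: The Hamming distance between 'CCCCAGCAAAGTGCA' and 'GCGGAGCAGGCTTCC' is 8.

Differing positions: 1, 3, 4, 9, 10, 11, 13, 15. Hamming distance = 8, so the claim is true.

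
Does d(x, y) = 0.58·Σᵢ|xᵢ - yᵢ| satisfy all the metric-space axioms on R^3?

Yes. The L1 (Manhattan) norm induces a metric on R^3, and multiplying a metric by a positive constant 0.58 > 0 preserves all four axioms: non-negativity (0.58·||x-y|| ≥ 0), identity (0.58·||x-y|| = 0 ⟺ ||x-y|| = 0 ⟺ x = y), symmetry (||x-y|| = ||y-x||), and the triangle inequality (0.58·||x-z|| ≤ 0.58·||x-y|| + 0.58·||y-z||). So d is a metric.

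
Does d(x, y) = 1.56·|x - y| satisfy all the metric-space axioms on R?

Yes. Since |x - y| is a metric on R and 1.56 > 0, the positive scalar multiple 1.56·|x - y| is also a metric: scaling by a positive constant preserves non-negativity, identity (d=0 ⟺ |x-y|=0 ⟺ x=y), symmetry, and the triangle inequality.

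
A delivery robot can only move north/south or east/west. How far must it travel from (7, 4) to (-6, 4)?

Σ|x_i - y_i| = |7 - (-6)| + |4 - 4| = 13 + 0 = 13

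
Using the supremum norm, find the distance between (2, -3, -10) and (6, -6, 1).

max(|x_i - y_i|) = max(|2 - 6|, |-3 - (-6)|, |-10 - 1|) = max(4, 3, 11) = 11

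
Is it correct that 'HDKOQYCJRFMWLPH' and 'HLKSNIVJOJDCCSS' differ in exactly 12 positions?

Differing positions: 2, 4, 5, 6, 7, 9, 10, 11, 12, 13, 14, 15. Hamming distance = 12, so the claim is true.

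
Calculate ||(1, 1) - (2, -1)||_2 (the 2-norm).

(Σ|x_i - y_i|^2)^(1/2) = (|1 - 2|^2 + |1 - (-1)|^2)^(1/2)
= (1^2 + 2^2)^(1/2) = (1 + 4)^(1/2) = (5)^(1/2) ≈ 2.2361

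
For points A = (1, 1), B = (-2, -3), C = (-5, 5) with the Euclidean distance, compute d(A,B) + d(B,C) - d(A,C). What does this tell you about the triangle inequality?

d(A,B) = √(3² + 4²) = √25 = 5, d(B,C) = √(3² + 8²) = √73 ≈ 8.544, d(A,C) = √(6² + 4²) = √52 ≈ 7.2111.
d(A,B) + d(B,C) - d(A,C) = 5 + 8.544 - 7.2111 = 13.544 - 7.2111 = 6.3329 (to 4 decimal places). This is ≥ 0, so the triangle inequality holds for these points.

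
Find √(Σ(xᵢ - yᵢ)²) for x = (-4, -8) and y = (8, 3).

√(Σ(x_i - y_i)²) = √((-4 - 8)² + (-8 - 3)²)
= √((-12)² + (-11)²) = √(144 + 121) = √265 ≈ 16.2788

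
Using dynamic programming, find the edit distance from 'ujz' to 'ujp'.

Let D[i][j] be the edit distance between the first i characters of 'ujz' and the first j characters of 'ujp', with D[i][0] = i, D[0][j] = j, and D[i][j] = D[i-1][j-1] if the characters match, else 1 + min(D[i-1][j], D[i][j-1], D[i-1][j-1]). Filling the table (rows: prefixes of 'ujz', columns: prefixes of 'ujp'):
     ε  u  j  p
  ε  0  1  2  3
  u  1  0  1  2
  j  2  1  0  1
  z  3  2  1  1
The bottom-right entry gives D[3][3] = 1, so no sequence of fewer than 1 edit works. Backtracking through the table gives one optimal edit sequence (1 edit):
  ujz → ujp (sub z→p @3)
Edit distance = 1.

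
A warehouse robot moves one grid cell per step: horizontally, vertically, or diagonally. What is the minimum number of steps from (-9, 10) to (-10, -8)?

max(|x_i - y_i|) = max(|-9 - (-10)|, |10 - (-8)|) = max(1, 18) = 18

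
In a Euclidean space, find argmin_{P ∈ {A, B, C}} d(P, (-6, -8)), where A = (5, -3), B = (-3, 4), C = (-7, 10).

Distances: d(A) ≈ 12.083, d(B) ≈ 12.3693, d(C) ≈ 18.0278. Nearest: A = (5, -3) with distance 12.083.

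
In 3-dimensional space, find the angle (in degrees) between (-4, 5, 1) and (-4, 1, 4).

With u = (-4, 5, 1), v = (-4, 1, 4):
u·v = (-4)·(-4) + 5·1 + 1·4 = 16 + 5 + 4 = 25.
|u| = √((-4)² + 5² + 1²) = √42, |v| = √((-4)² + 1² + 4²) = √33, so |u||v| = √(42·33) = √1386.
cos θ = (u·v)/(|u||v|) = 25/√1386 ≈ 0.671519
θ = arccos(0.671519) ≈ 47.82°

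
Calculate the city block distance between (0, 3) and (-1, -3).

Σ|x_i - y_i| = |0 - (-1)| + |3 - (-3)| = 1 + 6 = 7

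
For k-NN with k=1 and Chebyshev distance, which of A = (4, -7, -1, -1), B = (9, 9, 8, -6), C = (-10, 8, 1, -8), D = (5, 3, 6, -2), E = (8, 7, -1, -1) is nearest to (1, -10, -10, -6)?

Distances: d(A) = 9, d(B) = 19, d(C) = 18, d(D) = 16, d(E) = 17. Nearest: A = (4, -7, -1, -1) with distance 9.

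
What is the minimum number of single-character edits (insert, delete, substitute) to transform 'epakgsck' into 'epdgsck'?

Let D[i][j] be the edit distance between the first i characters of 'epakgsck' and the first j characters of 'epdgsck', with D[i][0] = i, D[0][j] = j, and D[i][j] = D[i-1][j-1] if the characters match, else 1 + min(D[i-1][j], D[i][j-1], D[i-1][j-1]). Filling the table (rows: prefixes of 'epakgsck', columns: prefixes of 'epdgsck'):
     ε  e  p  d  g  s  c  k
  ε  0  1  2  3  4  5  6  7
  e  1  0  1  2  3  4  5  6
  p  2  1  0  1  2  3  4  5
  a  3  2  1  1  2  3  4  5
  k  4  3  2  2  2  3  4  4
  g  5  4  3  3  2  3  4  5
  s  6  5  4  4  3  2  3  4
  c  7  6  5  5  4  3  2  3
  k  8  7  6  6  5  4  3  2
The bottom-right entry gives D[8][7] = 2, so no sequence of fewer than 2 edits works. Backtracking through the table gives one optimal edit sequence (2 edits):
  epakgsck → epkgsck (del a @3)
  epkgsck → epdgsck (sub k→d @3)
Edit distance = 2.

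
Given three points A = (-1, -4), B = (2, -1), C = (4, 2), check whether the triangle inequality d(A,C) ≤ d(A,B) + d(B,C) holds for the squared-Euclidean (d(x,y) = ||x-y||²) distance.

d(A,B) = 3² + 3² = 18, d(B,C) = 2² + 3² = 13, d(A,C) = 5² + 6² = 61.
d(A,C) = 61 > 18 + 13 = 31. Triangle inequality is VIOLATED. (Squared-Euclidean is not a metric — this is a counterexample.)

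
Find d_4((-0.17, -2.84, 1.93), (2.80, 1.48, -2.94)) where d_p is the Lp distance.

(Σ|x_i - y_i|^4)^(1/4) = (|-0.17 - 2.8|^4 + |-2.84 - 1.48|^4 + |1.93 - (-2.94)|^4)^(1/4)
= (2.97^4 + 4.32^4 + 4.87^4)^(1/4) ≈ (77.8083 + 348.2852 + 562.4913)^(1/4) = (988.5848)^(1/4) ≈ 5.6073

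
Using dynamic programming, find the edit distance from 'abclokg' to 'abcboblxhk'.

Let D[i][j] be the edit distance between the first i characters of 'abclokg' and the first j characters of 'abcboblxhk', with D[i][0] = i, D[0][j] = j, and D[i][j] = D[i-1][j-1] if the characters match, else 1 + min(D[i-1][j], D[i][j-1], D[i-1][j-1]). Filling the table (rows: prefixes of 'abclokg', columns: prefixes of 'abcboblxhk'):
     ε  a  b  c  b  o  b  l  x  h  k
  ε  0  1  2  3  4  5  6  7  8  9 10
  a  1  0  1  2  3  4  5  6  7  8  9
  b  2  1  0  1  2  3  4  5  6  7  8
  c  3  2  1  0  1  2  3  4  5  6  7
  l  4  3  2  1  1  2  3  3  4  5  6
  o  5  4  3  2  2  1  2  3  4  5  6
  k  6  5  4  3  3  2  2  3  4  5  5
  g  7  6  5  4  4  3  3  3  4  5  6
The bottom-right entry gives D[7][10] = 6, so no sequence of fewer than 6 edits works. Backtracking through the table gives one optimal edit sequence (6 edits):
  abclokg → abcblokg (ins b @4)
  abcblokg → abcbolokg (ins o @5)
  abcbolokg → abcboblokg (ins b @6)
  abcboblokg → abcboblxkg (sub o→x @8)
  abcboblxkg → abcboblxhg (sub k→h @9)
  abcboblxhg → abcboblxhk (sub g→k @10)
Edit distance = 6.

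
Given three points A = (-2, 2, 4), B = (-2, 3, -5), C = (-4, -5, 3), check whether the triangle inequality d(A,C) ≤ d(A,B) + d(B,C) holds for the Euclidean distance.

d(A,B) = √(0² + 1² + 9²) = √82 ≈ 9.0554, d(B,C) = √(2² + 8² + 8²) = √132 ≈ 11.4891, d(A,C) = √(2² + 7² + 1²) = √54 ≈ 7.3485.
d(A,C) ≈ 7.3485 ≤ 9.0554 + 11.4891 = 20.5445. Triangle inequality is satisfied.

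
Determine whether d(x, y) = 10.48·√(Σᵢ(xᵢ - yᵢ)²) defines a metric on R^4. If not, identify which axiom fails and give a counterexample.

Yes. The L2 (Euclidean) norm induces a metric on R^4, and multiplying a metric by a positive constant 10.48 > 0 preserves all four axioms: non-negativity (10.48·||x-y|| ≥ 0), identity (10.48·||x-y|| = 0 ⟺ ||x-y|| = 0 ⟺ x = y), symmetry (||x-y|| = ||y-x||), and the triangle inequality (10.48·||x-z|| ≤ 10.48·||x-y|| + 10.48·||y-z||). So d is a metric.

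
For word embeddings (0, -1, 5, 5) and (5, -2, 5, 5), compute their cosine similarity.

With u = (0, -1, 5, 5), v = (5, -2, 5, 5):
u·v = 0·5 + (-1)·(-2) + 5·5 + 5·5 = 0 + 2 + 25 + 25 = 52.
|u| = √(0² + (-1)² + 5² + 5²) = √51, |v| = √(5² + (-2)² + 5² + 5²) = √79, so |u||v| = √(51·79) = √4029.
cos θ = (u·v)/(|u||v|) = 52/√4029 ≈ 0.8192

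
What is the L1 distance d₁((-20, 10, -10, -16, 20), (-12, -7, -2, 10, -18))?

Σ|x_i - y_i| = |-20 - (-12)| + |10 - (-7)| + |-10 - (-2)| + |-16 - 10| + |20 - (-18)| = 8 + 17 + 8 + 26 + 38 = 97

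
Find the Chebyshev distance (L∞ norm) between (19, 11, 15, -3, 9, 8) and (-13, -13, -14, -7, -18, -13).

max(|x_i - y_i|) = max(|19 - (-13)|, |11 - (-13)|, |15 - (-14)|, |-3 - (-7)|, |9 - (-18)|, |8 - (-13)|) = max(32, 24, 29, 4, 27, 21) = 32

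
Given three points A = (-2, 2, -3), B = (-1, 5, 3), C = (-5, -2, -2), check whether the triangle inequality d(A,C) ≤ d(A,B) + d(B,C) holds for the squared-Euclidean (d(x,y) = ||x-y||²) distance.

d(A,B) = 1² + 3² + 6² = 46, d(B,C) = 4² + 7² + 5² = 90, d(A,C) = 3² + 4² + 1² = 26.
d(A,C) = 26 ≤ 46 + 90 = 136. Triangle inequality is satisfied.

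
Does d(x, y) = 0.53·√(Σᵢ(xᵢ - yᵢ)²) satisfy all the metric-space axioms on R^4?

Yes. The L2 (Euclidean) norm induces a metric on R^4, and multiplying a metric by a positive constant 0.53 > 0 preserves all four axioms: non-negativity (0.53·||x-y|| ≥ 0), identity (0.53·||x-y|| = 0 ⟺ ||x-y|| = 0 ⟺ x = y), symmetry (||x-y|| = ||y-x||), and the triangle inequality (0.53·||x-z|| ≤ 0.53·||x-y|| + 0.53·||y-z||). So d is a metric.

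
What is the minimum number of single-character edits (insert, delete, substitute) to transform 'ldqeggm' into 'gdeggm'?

Let D[i][j] be the edit distance between the first i characters of 'ldqeggm' and the first j characters of 'gdeggm', with D[i][0] = i, D[0][j] = j, and D[i][j] = D[i-1][j-1] if the characters match, else 1 + min(D[i-1][j], D[i][j-1], D[i-1][j-1]). Filling the table (rows: prefixes of 'ldqeggm', columns: prefixes of 'gdeggm'):
     ε  g  d  e  g  g  m
  ε  0  1  2  3  4  5  6
  l  1  1  2  3  4  5  6
  d  2  2  1  2  3  4  5
  q  3  3  2  2  3  4  5
  e  4  4  3  2  3  4  5
  g  5  4  4  3  2  3  4
  g  6  5  5  4  3  2  3
  m  7  6  6  5  4  3  2
The bottom-right entry gives D[7][6] = 2, so no sequence of fewer than 2 edits works. Backtracking through the table gives one optimal edit sequence (2 edits):
  ldqeggm → gdqeggm (sub l→g @1)
  gdqeggm → gdeggm (del q @3)
Edit distance = 2.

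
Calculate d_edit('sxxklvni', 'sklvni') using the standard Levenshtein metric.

Let D[i][j] be the edit distance between the first i characters of 'sxxklvni' and the first j characters of 'sklvni', with D[i][0] = i, D[0][j] = j, and D[i][j] = D[i-1][j-1] if the characters match, else 1 + min(D[i-1][j], D[i][j-1], D[i-1][j-1]). Filling the table (rows: prefixes of 'sxxklvni', columns: prefixes of 'sklvni'):
     ε  s  k  l  v  n  i
  ε  0  1  2  3  4  5  6
  s  1  0  1  2  3  4  5
  x  2  1  1  2  3  4  5
  x  3  2  2  2  3  4  5
  k  4  3  2  3  3  4  5
  l  5  4  3  2  3  4  5
  v  6  5  4  3  2  3  4
  n  7  6  5  4  3  2  3
  i  8  7  6  5  4  3  2
The bottom-right entry gives D[8][6] = 2, so no sequence of fewer than 2 edits works. Backtracking through the table gives one optimal edit sequence (2 edits):
  sxxklvni → sxklvni (del x @2)
  sxklvni → sklvni (del x @2)
Edit distance = 2.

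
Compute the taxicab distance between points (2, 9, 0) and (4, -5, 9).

Σ|x_i - y_i| = |2 - 4| + |9 - (-5)| + |0 - 9| = 2 + 14 + 9 = 25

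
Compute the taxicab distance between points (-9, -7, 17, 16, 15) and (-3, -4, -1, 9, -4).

Σ|x_i - y_i| = |-9 - (-3)| + |-7 - (-4)| + |17 - (-1)| + |16 - 9| + |15 - (-4)| = 6 + 3 + 18 + 7 + 19 = 53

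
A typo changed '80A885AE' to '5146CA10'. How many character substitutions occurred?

Differing positions: 1, 2, 3, 4, 5, 6, 7, 8. Hamming distance = 8.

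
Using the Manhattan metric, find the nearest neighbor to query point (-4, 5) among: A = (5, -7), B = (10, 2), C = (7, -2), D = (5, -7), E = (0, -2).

Distances: d(A) = 21, d(B) = 17, d(C) = 18, d(D) = 21, d(E) = 11. Nearest: E = (0, -2) with distance 11.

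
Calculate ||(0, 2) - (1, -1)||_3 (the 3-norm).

(Σ|x_i - y_i|^3)^(1/3) = (|0 - 1|^3 + |2 - (-1)|^3)^(1/3)
= (1^3 + 3^3)^(1/3) = (1 + 27)^(1/3) = (28)^(1/3) ≈ 3.0366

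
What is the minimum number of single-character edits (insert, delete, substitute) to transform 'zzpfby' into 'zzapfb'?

Let D[i][j] be the edit distance between the first i characters of 'zzpfby' and the first j characters of 'zzapfb', with D[i][0] = i, D[0][j] = j, and D[i][j] = D[i-1][j-1] if the characters match, else 1 + min(D[i-1][j], D[i][j-1], D[i-1][j-1]). Filling the table (rows: prefixes of 'zzpfby', columns: prefixes of 'zzapfb'):
     ε  z  z  a  p  f  b
  ε  0  1  2  3  4  5  6
  z  1  0  1  2  3  4  5
  z  2  1  0  1  2  3  4
  p  3  2  1  1  1  2  3
  f  4  3  2  2  2  1  2
  b  5  4  3  3  3  2  1
  y  6  5  4  4  4  3  2
The bottom-right entry gives D[6][6] = 2, so no sequence of fewer than 2 edits works. Backtracking through the table gives one optimal edit sequence (2 edits):
  zzpfby → zzapfby (ins a @3)
  zzapfby → zzapfb (del y @7)
Edit distance = 2.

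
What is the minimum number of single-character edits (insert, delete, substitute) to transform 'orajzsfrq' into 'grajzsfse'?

Let D[i][j] be the edit distance between the first i characters of 'orajzsfrq' and the first j characters of 'grajzsfse', with D[i][0] = i, D[0][j] = j, and D[i][j] = D[i-1][j-1] if the characters match, else 1 + min(D[i-1][j], D[i][j-1], D[i-1][j-1]). Filling the table (rows: prefixes of 'orajzsfrq', columns: prefixes of 'grajzsfse'):
     ε  g  r  a  j  z  s  f  s  e
  ε  0  1  2  3  4  5  6  7  8  9
  o  1  1  2  3  4  5  6  7  8  9
  r  2  2  1  2  3  4  5  6  7  8
  a  3  3  2  1  2  3  4  5  6  7
  j  4  4  3  2  1  2  3  4  5  6
  z  5  5  4  3  2  1  2  3  4  5
  s  6  6  5  4  3  2  1  2  3  4
  f  7  7  6  5  4  3  2  1  2  3
  r  8  8  7  6  5  4  3  2  2  3
  q  9  9  8  7  6  5  4  3  3  3
The bottom-right entry gives D[9][9] = 3, so no sequence of fewer than 3 edits works. Backtracking through the table gives one optimal edit sequence (3 edits):
  orajzsfrq → grajzsfrq (sub o→g @1)
  grajzsfrq → grajzsfsq (sub r→s @8)
  grajzsfsq → grajzsfse (sub q→e @9)
Edit distance = 3.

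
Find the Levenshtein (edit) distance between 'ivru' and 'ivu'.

Let D[i][j] be the edit distance between the first i characters of 'ivru' and the first j characters of 'ivu', with D[i][0] = i, D[0][j] = j, and D[i][j] = D[i-1][j-1] if the characters match, else 1 + min(D[i-1][j], D[i][j-1], D[i-1][j-1]). Filling the table (rows: prefixes of 'ivru', columns: prefixes of 'ivu'):
     ε  i  v  u
  ε  0  1  2  3
  i  1  0  1  2
  v  2  1  0  1
  r  3  2  1  1
  u  4  3  2  1
The bottom-right entry gives D[4][3] = 1, so no sequence of fewer than 1 edit works. Backtracking through the table gives one optimal edit sequence (1 edit):
  ivru → ivu (del r @3)
Edit distance = 1.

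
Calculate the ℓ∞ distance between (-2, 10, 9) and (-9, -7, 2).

max(|x_i - y_i|) = max(|-2 - (-9)|, |10 - (-7)|, |9 - 2|) = max(7, 17, 7) = 17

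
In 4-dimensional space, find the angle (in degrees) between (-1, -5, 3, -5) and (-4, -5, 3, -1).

With u = (-1, -5, 3, -5), v = (-4, -5, 3, -1):
u·v = (-1)·(-4) + (-5)·(-5) + 3·3 + (-5)·(-1) = 4 + 25 + 9 + 5 = 43.
|u| = √((-1)² + (-5)² + 3² + (-5)²) = √60, |v| = √((-4)² + (-5)² + 3² + (-1)²) = √51, so |u||v| = √(60·51) = √3060.
cos θ = (u·v)/(|u||v|) = 43/√3060 ≈ 0.777334
θ = arccos(0.777334) ≈ 38.98°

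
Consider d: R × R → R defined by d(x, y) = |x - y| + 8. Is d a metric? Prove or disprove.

No. d fails identity of indiscernibles (specifically d(x,x) = 0): d(4, 4) = |4 - 4| + 8 = 0 + 8 = 8 ≠ 0.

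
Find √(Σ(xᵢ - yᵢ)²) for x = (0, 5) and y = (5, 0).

√(Σ(x_i - y_i)²) = √((0 - 5)² + (5 - 0)²)
= √((-5)² + 5²) = √(25 + 25) = √50 ≈ 7.0711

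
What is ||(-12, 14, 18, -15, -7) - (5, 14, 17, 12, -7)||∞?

max(|x_i - y_i|) = max(|-12 - 5|, |14 - 14|, |18 - 17|, |-15 - 12|, |-7 - (-7)|) = max(17, 0, 1, 27, 0) = 27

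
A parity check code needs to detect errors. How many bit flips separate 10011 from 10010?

Differing positions: 5. Hamming distance = 1.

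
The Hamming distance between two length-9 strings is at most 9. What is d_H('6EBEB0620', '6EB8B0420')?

Differing positions: 4, 7. Hamming distance = 2. The maximum possible Hamming distance for length-9 strings is 9, so d_H/9 = 2/9 ≈ 0.2222.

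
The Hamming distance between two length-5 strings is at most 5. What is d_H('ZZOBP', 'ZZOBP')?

Differing positions: none. Hamming distance = 0. The maximum possible Hamming distance for length-5 strings is 5, so d_H/5 = 0/5 = 0.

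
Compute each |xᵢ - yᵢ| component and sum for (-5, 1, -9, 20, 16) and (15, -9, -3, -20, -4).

Σ|x_i - y_i| = |-5 - 15| + |1 - (-9)| + |-9 - (-3)| + |20 - (-20)| + |16 - (-4)| = 20 + 10 + 6 + 40 + 20 = 96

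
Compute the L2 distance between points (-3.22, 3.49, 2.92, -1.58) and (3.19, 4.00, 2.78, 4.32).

(Σ|x_i - y_i|^2)^(1/2) = (|-3.22 - 3.19|^2 + |3.49 - 4|^2 + |2.92 - 2.78|^2 + |-1.58 - 4.32|^2)^(1/2)
= (6.41^2 + 0.51^2 + 0.14^2 + 5.9^2)^(1/2) = (41.0881 + 0.2601 + 0.0196 + 34.81)^(1/2) = (76.1778)^(1/2) ≈ 8.728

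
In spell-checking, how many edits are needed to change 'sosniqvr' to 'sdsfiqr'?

Let D[i][j] be the edit distance between the first i characters of 'sosniqvr' and the first j characters of 'sdsfiqr', with D[i][0] = i, D[0][j] = j, and D[i][j] = D[i-1][j-1] if the characters match, else 1 + min(D[i-1][j], D[i][j-1], D[i-1][j-1]). Filling the table (rows: prefixes of 'sosniqvr', columns: prefixes of 'sdsfiqr'):
     ε  s  d  s  f  i  q  r
  ε  0  1  2  3  4  5  6  7
  s  1  0  1  2  3  4  5  6
  o  2  1  1  2  3  4  5  6
  s  3  2  2  1  2  3  4  5
  n  4  3  3  2  2  3  4  5
  i  5  4  4  3  3  2  3  4
  q  6  5  5  4  4  3  2  3
  v  7  6  6  5  5  4  3  3
  r  8  7  7  6  6  5  4  3
The bottom-right entry gives D[8][7] = 3, so no sequence of fewer than 3 edits works. Backtracking through the table gives one optimal edit sequence (3 edits):
  sosniqvr → sdsniqvr (sub o→d @2)
  sdsniqvr → sdsfiqvr (sub n→f @4)
  sdsfiqvr → sdsfiqr (del v @7)
Edit distance = 3.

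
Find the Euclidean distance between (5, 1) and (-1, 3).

√(Σ(x_i - y_i)²) = √((5 - (-1))² + (1 - 3)²)
= √(6² + (-2)²) = √(36 + 4) = √40 ≈ 6.3246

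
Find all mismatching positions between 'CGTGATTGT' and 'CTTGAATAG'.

Differing positions: 2, 6, 8, 9. Hamming distance = 4.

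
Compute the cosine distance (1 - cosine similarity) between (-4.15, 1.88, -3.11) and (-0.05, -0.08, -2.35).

With u = (-4.15, 1.88, -3.11), v = (-0.05, -0.08, -2.35):
u·v = (-4.15)·(-0.05) + 1.88·(-0.08) + (-3.11)·(-2.35) = 0.2075 + (-0.1504) + 7.3085 = 7.3656.
|u| = √((-4.15)² + 1.88² + (-3.11)²) = √(17.2225 + 3.5344 + 9.6721) = √30.429, |v| = √((-0.05)² + (-0.08)² + (-2.35)²) = √(0.0025 + 0.0064 + 5.5225) = √5.5314.
cos θ = (u·v)/(|u||v|) = 7.3656/(√30.429·√5.5314) ≈ 0.5677
Cosine distance = 1 - cos θ ≈ 1 - 0.5677 = 0.4323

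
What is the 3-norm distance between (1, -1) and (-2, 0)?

(Σ|x_i - y_i|^3)^(1/3) = (|1 - (-2)|^3 + |-1 - 0|^3)^(1/3)
= (3^3 + 1^3)^(1/3) = (27 + 1)^(1/3) = (28)^(1/3) ≈ 3.0366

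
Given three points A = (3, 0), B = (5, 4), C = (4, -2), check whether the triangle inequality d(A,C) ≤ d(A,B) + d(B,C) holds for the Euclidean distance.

d(A,B) = √(2² + 4²) = √20 ≈ 4.4721, d(B,C) = √(1² + 6²) = √37 ≈ 6.0828, d(A,C) = √(1² + 2²) = √5 ≈ 2.2361.
d(A,C) ≈ 2.2361 ≤ 4.4721 + 6.0828 = 10.5549. Triangle inequality is satisfied.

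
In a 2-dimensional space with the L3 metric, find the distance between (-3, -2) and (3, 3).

(Σ|x_i - y_i|^3)^(1/3) = (|-3 - 3|^3 + |-2 - 3|^3)^(1/3)
= (6^3 + 5^3)^(1/3) = (216 + 125)^(1/3) = (341)^(1/3) ≈ 6.9864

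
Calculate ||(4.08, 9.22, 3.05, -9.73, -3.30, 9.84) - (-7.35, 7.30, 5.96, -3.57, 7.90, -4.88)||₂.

√(Σ(x_i - y_i)²) = √((4.08 - (-7.35))² + (9.22 - 7.3)² + (3.05 - 5.96)² + (-9.73 - (-3.57))² + (-3.3 - 7.9)² + (9.84 - (-4.88))²)
= √(11.43² + 1.92² + (-2.91)² + (-6.16)² + (-11.2)² + 14.72²) = √(130.6449 + 3.6864 + 8.4681 + 37.9456 + 125.44 + 216.6784) = √522.8634 ≈ 22.8662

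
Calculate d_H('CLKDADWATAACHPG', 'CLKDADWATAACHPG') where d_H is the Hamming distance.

Differing positions: none. Hamming distance = 0.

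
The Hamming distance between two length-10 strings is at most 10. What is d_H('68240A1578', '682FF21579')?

Differing positions: 4, 5, 6, 10. Hamming distance = 4. The maximum possible Hamming distance for length-10 strings is 10, so d_H/10 = 4/10 = 0.4.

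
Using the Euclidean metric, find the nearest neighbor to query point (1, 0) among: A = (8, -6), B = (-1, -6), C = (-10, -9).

Distances: d(A) ≈ 9.2195, d(B) ≈ 6.3246, d(C) ≈ 14.2127. Nearest: B = (-1, -6) with distance 6.3246.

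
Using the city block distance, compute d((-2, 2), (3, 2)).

Σ|x_i - y_i| = |-2 - 3| + |2 - 2| = 5 + 0 = 5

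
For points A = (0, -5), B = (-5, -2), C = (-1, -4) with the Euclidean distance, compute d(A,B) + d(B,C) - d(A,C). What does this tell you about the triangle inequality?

d(A,B) = √(5² + 3²) = √34 ≈ 5.831, d(B,C) = √(4² + 2²) = √20 ≈ 4.4721, d(A,C) = √(1² + 1²) = √2 ≈ 1.4142.
d(A,B) + d(B,C) - d(A,C) = 5.831 + 4.4721 - 1.4142 = 10.3031 - 1.4142 = 8.8889 (to 4 decimal places). This is ≥ 0, so the triangle inequality holds for these points.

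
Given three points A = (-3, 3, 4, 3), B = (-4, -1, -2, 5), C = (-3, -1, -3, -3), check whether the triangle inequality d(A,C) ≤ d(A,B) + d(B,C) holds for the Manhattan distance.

d(A,B) = 1 + 4 + 6 + 2 = 13, d(B,C) = 1 + 0 + 1 + 8 = 10, d(A,C) = 0 + 4 + 7 + 6 = 17.
d(A,C) = 17 ≤ 13 + 10 = 23. Triangle inequality is satisfied.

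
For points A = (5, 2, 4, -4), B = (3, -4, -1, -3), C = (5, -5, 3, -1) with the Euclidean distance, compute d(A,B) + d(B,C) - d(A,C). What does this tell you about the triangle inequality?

d(A,B) = √(2² + 6² + 5² + 1²) = √66 ≈ 8.124, d(B,C) = √(2² + 1² + 4² + 2²) = √25 = 5, d(A,C) = √(0² + 7² + 1² + 3²) = √59 ≈ 7.6811.
d(A,B) + d(B,C) - d(A,C) = 8.124 + 5 - 7.6811 = 13.124 - 7.6811 = 5.4429 (to 4 decimal places). This is ≥ 0, so the triangle inequality holds for these points.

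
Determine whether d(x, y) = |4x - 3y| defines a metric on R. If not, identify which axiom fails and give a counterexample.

No. d fails symmetry: d(7, 5) = |4·7 - 3·5| = |13| = 13, but d(5, 7) = |4·5 - 3·7| = |-1| = 1. Since 13 ≠ 1, d(x,y) ≠ d(y,x) in general.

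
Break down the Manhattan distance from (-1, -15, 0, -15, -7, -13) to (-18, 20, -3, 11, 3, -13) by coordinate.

Σ|x_i - y_i| = |-1 - (-18)| + |-15 - 20| + |0 - (-3)| + |-15 - 11| + |-7 - 3| + |-13 - (-13)| = 17 + 35 + 3 + 26 + 10 + 0 = 91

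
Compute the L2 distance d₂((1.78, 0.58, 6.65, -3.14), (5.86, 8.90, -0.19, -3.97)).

√(Σ(x_i - y_i)²) = √((1.78 - 5.86)² + (0.58 - 8.9)² + (6.65 - (-0.19))² + (-3.14 - (-3.97))²)
= √((-4.08)² + (-8.32)² + 6.84² + 0.83²) = √(16.6464 + 69.2224 + 46.7856 + 0.6889) = √133.3433 ≈ 11.5474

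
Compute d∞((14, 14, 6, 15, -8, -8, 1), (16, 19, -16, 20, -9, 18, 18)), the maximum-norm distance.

max(|x_i - y_i|) = max(|14 - 16|, |14 - 19|, |6 - (-16)|, |15 - 20|, |-8 - (-9)|, |-8 - 18|, |1 - 18|) = max(2, 5, 22, 5, 1, 26, 17) = 26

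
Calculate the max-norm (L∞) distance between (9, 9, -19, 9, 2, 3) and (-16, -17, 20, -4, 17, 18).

max(|x_i - y_i|) = max(|9 - (-16)|, |9 - (-17)|, |-19 - 20|, |9 - (-4)|, |2 - 17|, |3 - 18|) = max(25, 26, 39, 13, 15, 15) = 39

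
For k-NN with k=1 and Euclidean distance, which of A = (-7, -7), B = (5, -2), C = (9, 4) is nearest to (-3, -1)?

Distances: d(A) ≈ 7.2111, d(B) ≈ 8.0623, d(C) = 13. Nearest: A = (-7, -7) with distance 7.2111.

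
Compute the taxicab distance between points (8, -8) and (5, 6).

Σ|x_i - y_i| = |8 - 5| + |-8 - 6| = 3 + 14 = 17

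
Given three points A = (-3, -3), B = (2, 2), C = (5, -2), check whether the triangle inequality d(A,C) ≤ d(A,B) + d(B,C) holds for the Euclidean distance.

d(A,B) = √(5² + 5²) = √50 ≈ 7.0711, d(B,C) = √(3² + 4²) = √25 = 5, d(A,C) = √(8² + 1²) = √65 ≈ 8.0623.
d(A,C) ≈ 8.0623 ≤ 7.0711 + 5 = 12.0711. Triangle inequality is satisfied.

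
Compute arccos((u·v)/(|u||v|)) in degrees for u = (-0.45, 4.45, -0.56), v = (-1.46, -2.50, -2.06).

With u = (-0.45, 4.45, -0.56), v = (-1.46, -2.50, -2.06):
u·v = (-0.45)·(-1.46) + 4.45·(-2.5) + (-0.56)·(-2.06) = 0.657 + (-11.125) + 1.1536 = -9.3144.
|u| = √((-0.45)² + 4.45² + (-0.56)²) = √(0.2025 + 19.8025 + 0.3136) = √20.3186, |v| = √((-1.46)² + (-2.5)² + (-2.06)²) = √(2.1316 + 6.25 + 4.2436) = √12.6252.
cos θ = (u·v)/(|u||v|) = -9.3144/(√20.3186·√12.6252) ≈ -0.581552
θ = arccos(-0.581552) ≈ 125.56°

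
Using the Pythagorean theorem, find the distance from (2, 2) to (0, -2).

√(Σ(x_i - y_i)²) = √((2 - 0)² + (2 - (-2))²)
= √(2² + 4²) = √(4 + 16) = √20 ≈ 4.4721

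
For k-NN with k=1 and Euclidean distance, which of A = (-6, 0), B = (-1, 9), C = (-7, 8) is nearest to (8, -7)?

Distances: d(A) ≈ 15.6525, d(B) ≈ 18.3576, d(C) ≈ 21.2132. Nearest: A = (-6, 0) with distance 15.6525.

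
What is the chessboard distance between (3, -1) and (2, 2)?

max(|x_i - y_i|) = max(|3 - 2|, |-1 - 2|) = max(1, 3) = 3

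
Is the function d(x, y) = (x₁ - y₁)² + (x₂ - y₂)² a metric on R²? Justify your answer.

No. The squared Euclidean distance fails the triangle inequality. Counterexample: x = (0, 0), y = (5, 4), z = (10, 8). d(x,z) = 10² + 8² = 164, but d(x,y) + d(y,z) = (5² + 4²) + (5² + 4²) = 41 + 41 = 82. Since 164 > 82, the triangle inequality is violated. (Note: √d, the ordinary Euclidean distance, IS a metric.)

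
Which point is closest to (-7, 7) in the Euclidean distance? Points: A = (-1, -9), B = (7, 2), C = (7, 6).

Distances: d(A) ≈ 17.088, d(B) ≈ 14.8661, d(C) ≈ 14.0357. Nearest: C = (7, 6) with distance 14.0357.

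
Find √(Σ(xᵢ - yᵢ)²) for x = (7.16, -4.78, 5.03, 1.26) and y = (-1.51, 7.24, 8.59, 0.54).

√(Σ(x_i - y_i)²) = √((7.16 - (-1.51))² + (-4.78 - 7.24)² + (5.03 - 8.59)² + (1.26 - 0.54)²)
= √(8.67² + (-12.02)² + (-3.56)² + 0.72²) = √(75.1689 + 144.4804 + 12.6736 + 0.5184) = √232.8413 ≈ 15.2591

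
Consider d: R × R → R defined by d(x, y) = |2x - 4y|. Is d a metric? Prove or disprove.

No. d fails symmetry: d(1, 6) = |2·1 - 4·6| = |-22| = 22, but d(6, 1) = |2·6 - 4·1| = |8| = 8. Since 22 ≠ 8, d(x,y) ≠ d(y,x) in general.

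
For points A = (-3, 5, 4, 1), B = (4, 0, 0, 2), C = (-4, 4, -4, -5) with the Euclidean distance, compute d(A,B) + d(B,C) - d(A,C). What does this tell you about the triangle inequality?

d(A,B) = √(7² + 5² + 4² + 1²) = √91 ≈ 9.5394, d(B,C) = √(8² + 4² + 4² + 7²) = √145 ≈ 12.0416, d(A,C) = √(1² + 1² + 8² + 6²) = √102 ≈ 10.0995.
d(A,B) + d(B,C) - d(A,C) = 9.5394 + 12.0416 - 10.0995 = 21.581 - 10.0995 = 11.4815 (to 4 decimal places). This is ≥ 0, so the triangle inequality holds for these points.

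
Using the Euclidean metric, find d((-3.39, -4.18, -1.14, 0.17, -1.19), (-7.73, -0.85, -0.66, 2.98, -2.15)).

√(Σ(x_i - y_i)²) = √((-3.39 - (-7.73))² + (-4.18 - (-0.85))² + (-1.14 - (-0.66))² + (0.17 - 2.98)² + (-1.19 - (-2.15))²)
= √(4.34² + (-3.33)² + (-0.48)² + (-2.81)² + 0.96²) = √(18.8356 + 11.0889 + 0.2304 + 7.8961 + 0.9216) = √38.9726 ≈ 6.2428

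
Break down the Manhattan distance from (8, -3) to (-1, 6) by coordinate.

Σ|x_i - y_i| = |8 - (-1)| + |-3 - 6| = 9 + 9 = 18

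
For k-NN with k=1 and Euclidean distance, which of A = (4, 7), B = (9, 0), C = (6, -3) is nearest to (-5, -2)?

Distances: d(A) ≈ 12.7279, d(B) ≈ 14.1421, d(C) ≈ 11.0454. Nearest: C = (6, -3) with distance 11.0454.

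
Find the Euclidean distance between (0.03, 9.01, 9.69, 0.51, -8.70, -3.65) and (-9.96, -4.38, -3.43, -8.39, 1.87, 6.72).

√(Σ(x_i - y_i)²) = √((0.03 - (-9.96))² + (9.01 - (-4.38))² + (9.69 - (-3.43))² + (0.51 - (-8.39))² + (-8.7 - 1.87)² + (-3.65 - 6.72)²)
= √(9.99² + 13.39² + 13.12² + 8.9² + (-10.57)² + (-10.37)²) = √(99.8001 + 179.2921 + 172.1344 + 79.21 + 111.7249 + 107.5369) = √749.6984 ≈ 27.3806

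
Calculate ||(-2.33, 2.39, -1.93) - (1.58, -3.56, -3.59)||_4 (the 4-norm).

(Σ|x_i - y_i|^4)^(1/4) = (|-2.33 - 1.58|^4 + |2.39 - (-3.56)|^4 + |-1.93 - (-3.59)|^4)^(1/4)
= (3.91^4 + 5.95^4 + 1.66^4)^(1/4) ≈ (233.726 + 1253.337 + 7.5933)^(1/4) = (1494.6563)^(1/4) ≈ 6.2178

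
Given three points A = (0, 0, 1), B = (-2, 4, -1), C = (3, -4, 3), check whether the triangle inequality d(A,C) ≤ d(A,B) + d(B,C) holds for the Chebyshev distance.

d(A,B) = max(2, 4, 2) = 4, d(B,C) = max(5, 8, 4) = 8, d(A,C) = max(3, 4, 2) = 4.
d(A,C) = 4 ≤ 4 + 8 = 12. Triangle inequality is satisfied.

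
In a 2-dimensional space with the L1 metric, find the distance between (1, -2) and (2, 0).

Σ|x_i - y_i| = |1 - 2| + |-2 - 0| = 1 + 2 = 3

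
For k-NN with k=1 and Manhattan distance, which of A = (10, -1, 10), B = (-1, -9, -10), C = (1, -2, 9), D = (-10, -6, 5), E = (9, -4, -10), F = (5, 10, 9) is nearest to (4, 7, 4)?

Distances: d(A) = 20, d(B) = 35, d(C) = 17, d(D) = 28, d(E) = 30, d(F) = 9. Nearest: F = (5, 10, 9) with distance 9.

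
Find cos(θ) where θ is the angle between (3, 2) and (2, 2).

With u = (3, 2), v = (2, 2):
u·v = 3·2 + 2·2 = 6 + 4 = 10.
|u| = √(3² + 2²) = √13, |v| = √(2² + 2²) = √8, so |u||v| = √(13·8) = √104.
cos θ = (u·v)/(|u||v|) = 10/√104 ≈ 0.9806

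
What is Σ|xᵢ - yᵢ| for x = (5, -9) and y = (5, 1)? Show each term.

Σ|x_i - y_i| = |5 - 5| + |-9 - 1| = 0 + 10 = 10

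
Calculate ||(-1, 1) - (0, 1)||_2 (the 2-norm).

(Σ|x_i - y_i|^2)^(1/2) = (|-1 - 0|^2 + |1 - 1|^2)^(1/2)
= (1^2 + 0^2)^(1/2) = (1 + 0)^(1/2) = (1)^(1/2) = 1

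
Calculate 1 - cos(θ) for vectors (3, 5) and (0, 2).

With u = (3, 5), v = (0, 2):
u·v = 3·0 + 5·2 = 0 + 10 = 10.
|u| = √(3² + 5²) = √34, |v| = √(0² + 2²) = √4, so |u||v| = √(34·4) = √136.
cos θ = (u·v)/(|u||v|) = 10/√136 ≈ 0.8575
Cosine distance = 1 - cos θ ≈ 1 - 0.8575 = 0.1425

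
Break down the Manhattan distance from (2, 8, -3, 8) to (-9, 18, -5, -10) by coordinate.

Σ|x_i - y_i| = |2 - (-9)| + |8 - 18| + |-3 - (-5)| + |8 - (-10)| = 11 + 10 + 2 + 18 = 41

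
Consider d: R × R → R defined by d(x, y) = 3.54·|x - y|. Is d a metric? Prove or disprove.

Yes. Since |x - y| is a metric on R and 3.54 > 0, the positive scalar multiple 3.54·|x - y| is also a metric: scaling by a positive constant preserves non-negativity, identity (d=0 ⟺ |x-y|=0 ⟺ x=y), symmetry, and the triangle inequality.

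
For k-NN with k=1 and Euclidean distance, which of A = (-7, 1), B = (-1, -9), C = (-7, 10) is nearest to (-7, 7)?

Distances: d(A) = 6, d(B) ≈ 17.088, d(C) = 3. Nearest: C = (-7, 10) with distance 3.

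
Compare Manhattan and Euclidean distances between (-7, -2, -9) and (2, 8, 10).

L1 = |-7 - 2| + |-2 - 8| + |-9 - 10| = 9 + 10 + 19 = 38
L2 = √(9² + 10² + 19²) = √542 ≈ 23.2809
L1 ≥ L2 always (equality iff movement is along one axis); L1 > L2 here.
Ratio L1/L2 = 38/√542 ≈ 1.6322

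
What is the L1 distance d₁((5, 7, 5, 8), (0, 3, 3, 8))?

Σ|x_i - y_i| = |5 - 0| + |7 - 3| + |5 - 3| + |8 - 8| = 5 + 4 + 2 + 0 = 11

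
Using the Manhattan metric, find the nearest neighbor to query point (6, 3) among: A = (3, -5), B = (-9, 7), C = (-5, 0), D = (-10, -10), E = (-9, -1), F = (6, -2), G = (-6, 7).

Distances: d(A) = 11, d(B) = 19, d(C) = 14, d(D) = 29, d(E) = 19, d(F) = 5, d(G) = 16. Nearest: F = (6, -2) with distance 5.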